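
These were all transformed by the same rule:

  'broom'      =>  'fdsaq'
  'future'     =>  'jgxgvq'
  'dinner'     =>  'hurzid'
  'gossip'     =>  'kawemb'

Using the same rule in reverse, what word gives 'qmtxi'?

A repeating key of period 2 is used — shifts +4, +12 over and over.
Reversing it on qmtxi: q−4=m, m−12=a, t−4=p, x−12=l, i−4=e.

maple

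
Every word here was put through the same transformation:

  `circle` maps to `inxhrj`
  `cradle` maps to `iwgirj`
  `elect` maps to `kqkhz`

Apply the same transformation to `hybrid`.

Shifts by position in circle: pos 0: c→i (+6), pos 1: i→n (+5), pos 2: r→x (+6), pos 3: c→h (+5) — repeating every 2. It's a Vigenère-style cipher with numeric key [6,5]: position i shifts by key[i mod 2].
For hybrid: h+6=n, y+5=d, b+6=h, r+5=w, i+6=o, d+5=i.

ndhwoi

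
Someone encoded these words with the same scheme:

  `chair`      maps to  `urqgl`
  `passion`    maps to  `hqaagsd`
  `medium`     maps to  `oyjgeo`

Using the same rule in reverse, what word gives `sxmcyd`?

oxygen

c(2)→u(20) and h(7)→r(17) fit y≡15x+16 (mod 26); the inverse of 15 mod 26 is 7. Treating letters as 0–25, the rule is x ↦ 15x + 16 (mod 26).
Decoding sxmcyd: s(18)→7·(18−16)≡14=o; x(23)→7·(23−16)≡23=x; m(12)→7·(12−16)≡24=y; c(2)→7·(2−16)≡6=g; y(24)→7·(24−16)≡4=e; d(3)→7·(3−16)≡13=n (all mod 26).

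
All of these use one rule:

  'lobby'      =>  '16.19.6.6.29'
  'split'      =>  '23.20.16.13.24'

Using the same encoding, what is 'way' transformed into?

l is letter #12 and maps to 16: an offset of 4. Each letter is replaced by its alphabet position (a=1..z=26) + 4.
On way: w=23→27, a=1→5, y=25→29.

27.5.29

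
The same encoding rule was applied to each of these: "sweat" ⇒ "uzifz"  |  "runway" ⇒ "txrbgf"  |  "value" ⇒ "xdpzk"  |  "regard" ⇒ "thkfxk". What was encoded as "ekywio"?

In sweat: s→u is +2, w→z is +3, e→i is +4, a→f is +5 — the shift increases by 1 each position. The shift increases by 1 at each position, starting from +2: 2, 3, 4, ….
Undoing it on ekywio: e−2=c, k−3=h, y−4=u, w−5=r, i−6=c, o−7=h.

church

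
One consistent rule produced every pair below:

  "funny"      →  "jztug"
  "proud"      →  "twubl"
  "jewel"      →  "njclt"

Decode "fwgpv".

brain

Each letter shifts forward by (position + 4), i.e. 4, 5, 6, … — the shift grows by one for each successive letter.
Decoding fwgpv: f−4=b, w−5=r, g−6=a, p−7=i, v−8=n.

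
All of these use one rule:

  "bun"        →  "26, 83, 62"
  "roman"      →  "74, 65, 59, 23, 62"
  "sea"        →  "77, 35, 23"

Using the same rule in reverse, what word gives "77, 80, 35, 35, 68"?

b(#2)→26 and u(#21)→83: differences scale by 3, so n = 3·pos + 20. With a=1..z=26, the number is 3·pos + 20.
Reversing it on 77, 80, 35, 35, 68: 77→(77−20)÷3=19=s, 80→(80−20)÷3=20=t, 35→(35−20)÷3=5=e, 35→(35−20)÷3=5=e, 68→(68−20)÷3=16=p.

steep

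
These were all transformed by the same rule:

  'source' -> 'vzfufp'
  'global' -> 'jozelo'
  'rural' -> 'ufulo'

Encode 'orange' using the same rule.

zulqjp

The shift depends on letter class: consonant s→v is +3, but vowel o→z is +11. Vowels shift forward by 11 and consonants shift forward by 3.
Applying it to orange: o(vowel)+11=z, r(cons)+3=u, a(vowel)+11=l, n(cons)+3=q, g(cons)+3=j, e(vowel)+11=p.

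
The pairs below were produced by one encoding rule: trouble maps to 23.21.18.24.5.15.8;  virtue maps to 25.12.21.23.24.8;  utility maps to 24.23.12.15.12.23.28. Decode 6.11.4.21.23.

The number is (letter's place in the alphabet, a=1) + 3.
Reversing it on 6.11.4.21.23: 6→(6−3)÷1=3=c, 11→(11−3)÷1=8=h, 4→(4−3)÷1=1=a, 21→(21−3)÷1=18=r, 23→(23−3)÷1=20=t.

chart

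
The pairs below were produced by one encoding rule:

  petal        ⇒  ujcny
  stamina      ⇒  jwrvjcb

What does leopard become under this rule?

The output letters match the input read backwards, each shifted +9: petal reversed is latep. The word is reversed, then every letter is shifted forward by 9.
For leopard: reverse → drapoel; then shift: d+9=m, r+9=a, a+9=j, p+9=y, o+9=x, e+9=n, l+9=u.

majyxnu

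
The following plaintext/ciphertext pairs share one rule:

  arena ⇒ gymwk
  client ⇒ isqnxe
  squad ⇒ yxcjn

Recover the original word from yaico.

state

In arena: a→g is +6, r→y is +7, e→m is +8, n→w is +9 — the shift increases by 1 each position. Letter i (0-indexed) is shifted by i+6, so successive shifts are 6, 7, 8, ….
Undoing it on yaico: y−6=s, a−7=t, i−8=a, c−9=t, o−10=e.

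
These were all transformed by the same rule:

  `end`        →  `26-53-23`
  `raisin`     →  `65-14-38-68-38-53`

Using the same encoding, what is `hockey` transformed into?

35-56-20-44-26-86

e(#5)→26 and n(#14)→53: differences scale by 3, so n = 3·pos + 11. Each letter becomes 3×(its alphabet position, a=1..z=26) + 11.
For hockey: h=8→35, o=15→56, c=3→20, k=11→44, e=5→26, y=25→86.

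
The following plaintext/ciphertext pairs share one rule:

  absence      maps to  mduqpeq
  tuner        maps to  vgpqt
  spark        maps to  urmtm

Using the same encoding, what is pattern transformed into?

rmvvqtp

The shift depends on letter class: consonant b→d is +2, but vowel a→m is +12. The rule splits by letter class: vowels +12, consonants +2.
Applying it to pattern: p(cons)+2=r, a(vowel)+12=m, t(cons)+2=v, t(cons)+2=v, e(vowel)+12=q, r(cons)+2=t, n(cons)+2=p.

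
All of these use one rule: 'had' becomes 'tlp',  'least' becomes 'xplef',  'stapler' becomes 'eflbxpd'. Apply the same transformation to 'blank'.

nxlzw

The shift depends on letter class: consonant h→t is +12, but vowel a→l is +11. Vowels shift forward by 11 and consonants shift forward by 12.
On blank: b(cons)+12=n, l(cons)+12=x, a(vowel)+11=l, n(cons)+12=z, k(cons)+12=w.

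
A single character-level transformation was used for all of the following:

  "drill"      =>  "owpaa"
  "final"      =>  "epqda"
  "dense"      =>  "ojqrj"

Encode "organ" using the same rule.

Treating letters as 0–25, the rule is x ↦ 21x + 3 (mod 26).
Applying it to organ: o(14)→21·14+3≡11=l; r(17)→21·17+3≡22=w; g(6)→21·6+3≡25=z; a(0)→21·0+3≡3=d; n(13)→21·13+3≡16=q (all mod 26).

lwzdq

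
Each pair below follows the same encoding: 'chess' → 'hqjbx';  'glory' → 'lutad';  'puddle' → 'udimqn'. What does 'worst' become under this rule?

Shifts by position in chess: pos 0: c→h (+5), pos 1: h→q (+9), pos 2: e→j (+5), pos 3: s→b (+9) — repeating every 2. It's a Vigenère-style cipher with numeric key [5,9]: position i shifts by key[i mod 2].
On worst: w+5=b, o+9=x, r+5=w, s+9=b, t+5=y.

bxwby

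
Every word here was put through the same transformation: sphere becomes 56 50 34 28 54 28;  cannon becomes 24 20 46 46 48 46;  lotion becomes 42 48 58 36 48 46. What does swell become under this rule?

56 64 28 42 42

s(#19)→56 and p(#16)→50: differences scale by 2, so n = 2·pos + 18. The formula is n = 2×(alphabet index, a=1) + 18.
On swell: s=19→56, w=23→64, e=5→28, l=12→42, l=12→42.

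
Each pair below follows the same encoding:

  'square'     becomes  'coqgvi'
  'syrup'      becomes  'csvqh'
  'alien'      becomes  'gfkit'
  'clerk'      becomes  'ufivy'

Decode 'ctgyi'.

This is an affine cipher: with a=0,…,z=25, each position x becomes (7x+6) mod 26.
Reversing it on ctgyi: c(2)→15·(2−6)≡18=s; t(19)→15·(19−6)≡13=n; g(6)→15·(6−6)≡0=a; y(24)→15·(24−6)≡10=k; i(8)→15·(8−6)≡4=e (all mod 26).

snake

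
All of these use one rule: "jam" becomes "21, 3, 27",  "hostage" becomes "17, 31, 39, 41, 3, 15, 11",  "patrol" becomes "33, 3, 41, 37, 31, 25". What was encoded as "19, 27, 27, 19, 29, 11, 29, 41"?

j(#10)→21 and a(#1)→3: differences scale by 2, so n = 2·pos + 1. The formula is n = 2×(alphabet index, a=1) + 1.
Decoding 19, 27, 27, 19, 29, 11, 29, 41: 19→(19−1)÷2=9=i, 27→(27−1)÷2=13=m, 27→(27−1)÷2=13=m, 19→(19−1)÷2=9=i, 29→(29−1)÷2=14=n, 11→(11−1)÷2=5=e, 29→(29−1)÷2=14=n, 41→(41−1)÷2=20=t.

imminent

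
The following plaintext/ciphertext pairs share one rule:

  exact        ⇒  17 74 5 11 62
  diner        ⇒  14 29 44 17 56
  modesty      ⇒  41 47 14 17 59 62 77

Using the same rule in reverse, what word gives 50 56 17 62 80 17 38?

e(#5)→17 and x(#24)→74: differences scale by 3, so n = 3·pos + 2. With a=1..z=26, the number is 3·pos + 2.
Undoing it on 50 56 17 62 80 17 38: 50→(50−2)÷3=16=p, 56→(56−2)÷3=18=r, 17→(17−2)÷3=5=e, 62→(62−2)÷3=20=t, 80→(80−2)÷3=26=z, 17→(17−2)÷3=5=e, 38→(38−2)÷3=12=l.

pretzel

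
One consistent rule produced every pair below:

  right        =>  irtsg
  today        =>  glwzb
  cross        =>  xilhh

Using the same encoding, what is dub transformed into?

wfy

Each pair mirrors across the alphabet (r↔i, i↔r, g↔t): positions sum to 25. Each letter is replaced by its mirror in the alphabet: a↔z, b↔y, c↔x, and so on (the Atbash cipher).
For dub: d↔w, u↔f, b↔y.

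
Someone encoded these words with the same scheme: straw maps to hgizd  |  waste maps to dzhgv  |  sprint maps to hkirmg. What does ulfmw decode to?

found

This is the alphabet-reversal cipher (Atbash): a becomes z, b becomes y, etc.
Reversing it on ulfmw: u↔f, l↔o, f↔u, m↔n, w↔d.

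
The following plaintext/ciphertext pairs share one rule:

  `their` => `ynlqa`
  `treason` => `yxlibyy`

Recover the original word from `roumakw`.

mineral

In their: t→y is +5, h→n is +6, e→l is +7, i→q is +8 — the shift increases by 1 each position. Each letter shifts forward by (position + 5), i.e. 5, 6, 7, … — the shift grows by one for each successive letter.
Undoing it on roumakw: r−5=m, o−6=i, u−7=n, m−8=e, a−9=r, k−10=a, w−11=l.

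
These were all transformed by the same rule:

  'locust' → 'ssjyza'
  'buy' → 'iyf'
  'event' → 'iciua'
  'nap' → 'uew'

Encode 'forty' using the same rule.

msyaf

The shift depends on letter class: consonant l→s is +7, but vowel o→s is +4. The rule splits by letter class: vowels +4, consonants +7.
Applying it to forty: f(cons)+7=m, o(vowel)+4=s, r(cons)+7=y, t(cons)+7=a, y(cons)+7=f.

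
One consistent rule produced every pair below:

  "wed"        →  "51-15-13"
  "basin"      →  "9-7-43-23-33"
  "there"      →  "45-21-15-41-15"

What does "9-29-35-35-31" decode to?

bloom

w(#23)→51 and e(#5)→15: differences scale by 2, so n = 2·pos + 5. The formula is n = 2×(alphabet index, a=1) + 5.
Reversing it on 9-29-35-35-31: 9→(9−5)÷2=2=b, 29→(29−5)÷2=12=l, 35→(35−5)÷2=15=o, 35→(35−5)÷2=15=o, 31→(31−5)÷2=13=m.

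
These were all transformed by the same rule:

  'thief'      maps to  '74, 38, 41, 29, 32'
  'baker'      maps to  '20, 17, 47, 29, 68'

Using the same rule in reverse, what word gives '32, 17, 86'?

fax

Each letter becomes 3×(its alphabet position, a=1..z=26) + 14.
Reversing it on 32, 17, 86: 32→(32−14)÷3=6=f, 17→(17−14)÷3=1=a, 86→(86−14)÷3=24=x.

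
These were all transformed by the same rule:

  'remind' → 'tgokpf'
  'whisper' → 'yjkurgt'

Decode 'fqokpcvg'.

dominate

Compare letters: r→t is +2, e→g is +2, m→o is +2 — a constant shift. Every letter moves 2 places later in the alphabet, wrapping around z→a.
Undoing it on fqokpcvg: f−2=d, q−2=o, o−2=m, k−2=i, p−2=n, c−2=a, v−2=t, g−2=e.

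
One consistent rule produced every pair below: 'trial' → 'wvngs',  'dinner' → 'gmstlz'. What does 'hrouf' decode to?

enjoy

In trial: t→w is +3, r→v is +4, i→n is +5, a→g is +6 — the shift increases by 1 each position. Letter i (0-indexed) is shifted by i+3, so successive shifts are 3, 4, 5, ….
Decoding hrouf: h−3=e, r−4=n, o−5=j, u−6=o, f−7=y.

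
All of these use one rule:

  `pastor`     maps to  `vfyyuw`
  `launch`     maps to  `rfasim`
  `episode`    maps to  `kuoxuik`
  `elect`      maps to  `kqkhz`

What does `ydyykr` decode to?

Shifts by position in pastor: pos 0: p→v (+6), pos 1: a→f (+5), pos 2: s→y (+6), pos 3: t→y (+5) — repeating every 2. A repeating key of period 2 is used — shifts +6, +5 over and over.
Reversing it on ydyykr: y−6=s, d−5=y, y−6=s, y−5=t, k−6=e, r−5=m.

system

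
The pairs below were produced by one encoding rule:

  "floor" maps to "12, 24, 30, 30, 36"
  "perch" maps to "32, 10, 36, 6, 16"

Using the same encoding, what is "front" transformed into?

12, 36, 30, 28, 40

Each letter becomes 2×(its alphabet position, a=1..z=26).
On front: f=6→12, r=18→36, o=15→30, n=14→28, t=20→40.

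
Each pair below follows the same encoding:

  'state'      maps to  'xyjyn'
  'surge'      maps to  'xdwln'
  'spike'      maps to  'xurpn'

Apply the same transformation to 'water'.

bjynw

The shift depends on letter class: consonant s→x is +5, but vowel a→j is +9. Vowels shift forward by 9 and consonants shift forward by 5.
For water: w(cons)+5=b, a(vowel)+9=j, t(cons)+5=y, e(vowel)+9=n, r(cons)+5=w.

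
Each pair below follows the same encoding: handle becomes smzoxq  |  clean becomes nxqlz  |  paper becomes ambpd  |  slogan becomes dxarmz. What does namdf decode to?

coast

Shifts by position in handle: pos 0: h→s (+11), pos 1: a→m (+12), pos 2: n→z (+12), pos 3: d→o (+11), pos 4: l→x (+12), pos 5: e→q (+12) — repeating every 3. A repeating key of period 3 is used — shifts +11, +12, +12 over and over.
Reversing it on namdf: n−11=c, a−12=o, m−12=a, d−11=s, f−12=t.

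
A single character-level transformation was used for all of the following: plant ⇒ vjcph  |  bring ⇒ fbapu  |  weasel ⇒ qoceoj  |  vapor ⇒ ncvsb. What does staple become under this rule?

p(15)→v(21) and l(11)→j(9) fit y≡3x+2 (mod 26); the inverse of 3 mod 26 is 9. Treating letters as 0–25, the rule is x ↦ 3x + 2 (mod 26).
On staple: s(18)→3·18+2≡4=e; t(19)→3·19+2≡7=h; a(0)→3·0+2≡2=c; p(15)→3·15+2≡21=v; l(11)→3·11+2≡9=j; e(4)→3·4+2≡14=o (all mod 26).

ehcvjo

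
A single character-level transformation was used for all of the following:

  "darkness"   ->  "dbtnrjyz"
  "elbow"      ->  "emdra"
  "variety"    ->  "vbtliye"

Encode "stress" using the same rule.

suthwx

In darkness: d→d is +0, a→b is +1, r→t is +2, k→n is +3 — the shift increases by 1 each position. The shift increases by 1 at each position, starting from +0: 0, 1, 2, ….
For stress: s+0=s, t+1=u, r+2=t, e+3=h, s+4=w, s+5=x.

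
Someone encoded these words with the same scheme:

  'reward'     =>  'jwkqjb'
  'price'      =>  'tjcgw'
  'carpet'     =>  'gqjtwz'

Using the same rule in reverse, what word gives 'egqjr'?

r(17)→j(9) and e(4)→w(22) fit y≡21x+16 (mod 26); the inverse of 21 mod 26 is 5. This is an affine cipher: with a=0,…,z=25, each position x becomes (21x+16) mod 26.
Reversing it on egqjr: e(4)→5·(4−16)≡18=s; g(6)→5·(6−16)≡2=c; q(16)→5·(16−16)≡0=a; j(9)→5·(9−16)≡17=r; r(17)→5·(17−16)≡5=f (all mod 26).

scarf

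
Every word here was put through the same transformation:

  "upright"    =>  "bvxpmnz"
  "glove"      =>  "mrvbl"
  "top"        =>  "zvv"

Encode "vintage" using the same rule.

bptzhml

The shift depends on letter class: consonant p→v is +6, but vowel u→b is +7. Vowels shift forward by 7 and consonants shift forward by 6.
On vintage: v(cons)+6=b, i(vowel)+7=p, n(cons)+6=t, t(cons)+6=z, a(vowel)+7=h, g(cons)+6=m, e(vowel)+7=l.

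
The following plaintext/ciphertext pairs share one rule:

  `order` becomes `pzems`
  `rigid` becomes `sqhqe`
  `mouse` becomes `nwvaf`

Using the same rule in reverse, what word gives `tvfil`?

Shifts by position in order: pos 0: o→p (+1), pos 1: r→z (+8), pos 2: d→e (+1), pos 3: e→m (+8) — repeating every 2. It's a Vigenère-style cipher with numeric key [1,8]: position i shifts by key[i mod 2].
Undoing it on tvfil: t−1=s, v−8=n, f−1=e, i−8=a, l−1=k.

sneak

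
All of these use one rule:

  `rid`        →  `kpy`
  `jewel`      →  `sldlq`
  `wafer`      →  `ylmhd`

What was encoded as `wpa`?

The output letters match the input read backwards, each shifted +7: rid reversed is dir. The word is reversed, then every letter is shifted forward by 7.
Reversing it on wpa: shift back: w−7=p, p−7=i, a−7=t → pit; then reverse → tip.

tip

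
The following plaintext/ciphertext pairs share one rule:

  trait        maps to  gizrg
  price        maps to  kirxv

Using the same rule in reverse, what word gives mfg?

nut

Each pair mirrors across the alphabet (t↔g, r↔i, a↔z): positions sum to 25. Each letter is replaced by its mirror in the alphabet: a↔z, b↔y, c↔x, and so on (the Atbash cipher).
Reversing it on mfg: m↔n, f↔u, g↔t.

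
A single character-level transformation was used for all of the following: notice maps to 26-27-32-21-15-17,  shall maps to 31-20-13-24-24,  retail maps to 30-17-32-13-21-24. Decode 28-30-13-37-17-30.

prayer

n is letter #14 and maps to 26: an offset of 12. The number is (letter's place in the alphabet, a=1) + 12.
Decoding 28-30-13-37-17-30: 28→(28−12)÷1=16=p, 30→(30−12)÷1=18=r, 13→(13−12)÷1=1=a, 37→(37−12)÷1=25=y, 17→(17−12)÷1=5=e, 30→(30−12)÷1=18=r.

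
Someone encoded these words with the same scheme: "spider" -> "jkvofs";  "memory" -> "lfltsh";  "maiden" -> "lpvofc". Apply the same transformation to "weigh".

zfvne

s(18)→j(9) and p(15)→k(10) fit y≡17x+15 (mod 26); the inverse of 17 mod 26 is 23. This is an affine cipher: with a=0,…,z=25, each position x becomes (17x+15) mod 26.
Applying it to weigh: w(22)→17·22+15≡25=z; e(4)→17·4+15≡5=f; i(8)→17·8+15≡21=v; g(6)→17·6+15≡13=n; h(7)→17·7+15≡4=e (all mod 26).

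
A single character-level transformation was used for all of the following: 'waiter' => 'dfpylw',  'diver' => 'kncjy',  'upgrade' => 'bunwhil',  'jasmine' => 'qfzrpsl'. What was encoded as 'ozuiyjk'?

The shifts repeat in a cycle of length 2: positions 0,1,… shift by +7, +5, then the pattern repeats.
Decoding ozuiyjk: o−7=h, z−5=u, u−7=n, i−5=d, y−7=r, j−5=e, k−7=d.

hundred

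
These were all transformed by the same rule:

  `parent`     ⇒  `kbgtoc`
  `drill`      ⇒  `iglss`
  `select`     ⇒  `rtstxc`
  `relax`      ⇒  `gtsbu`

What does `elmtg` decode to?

fiber

This is an affine cipher: with a=0,…,z=25, each position x becomes (11x+1) mod 26.
Decoding elmtg: e(4)→19·(4−1)≡5=f; l(11)→19·(11−1)≡8=i; m(12)→19·(12−1)≡1=b; t(19)→19·(19−1)≡4=e; g(6)→19·(6−1)≡17=r (all mod 26).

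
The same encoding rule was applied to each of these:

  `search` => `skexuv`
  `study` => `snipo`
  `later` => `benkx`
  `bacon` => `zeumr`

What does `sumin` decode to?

s(18)→s(18) and e(4)→k(10) fit y≡21x+4 (mod 26); the inverse of 21 mod 26 is 5. This is an affine cipher: with a=0,…,z=25, each position x becomes (21x+4) mod 26.
Undoing it on sumin: s(18)→5·(18−4)≡18=s; u(20)→5·(20−4)≡2=c; m(12)→5·(12−4)≡14=o; i(8)→5·(8−4)≡20=u; n(13)→5·(13−4)≡19=t (all mod 26).

scout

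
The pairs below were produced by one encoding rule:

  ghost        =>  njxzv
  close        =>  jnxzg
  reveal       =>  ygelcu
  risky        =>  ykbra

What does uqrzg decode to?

noise

Shifts by position in ghost: pos 0: g→n (+7), pos 1: h→j (+2), pos 2: o→x (+9), pos 3: s→z (+7), pos 4: t→v (+2) — repeating every 3. It's a Vigenère-style cipher with numeric key [7,2,9]: position i shifts by key[i mod 3].
Undoing it on uqrzg: u−7=n, q−2=o, r−9=i, z−7=s, g−2=e.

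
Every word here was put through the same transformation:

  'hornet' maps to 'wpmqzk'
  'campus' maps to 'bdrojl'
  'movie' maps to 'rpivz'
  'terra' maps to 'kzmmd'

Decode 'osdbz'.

place

h(7)→w(22) and o(14)→p(15) fit y≡25x+3 (mod 26); the inverse of 25 mod 26 is 25. This is an affine cipher: with a=0,…,z=25, each position x becomes (25x+3) mod 26.
Decoding osdbz: o(14)→25·(14−3)≡15=p; s(18)→25·(18−3)≡11=l; d(3)→25·(3−3)≡0=a; b(1)→25·(1−3)≡2=c; z(25)→25·(25−3)≡4=e (all mod 26).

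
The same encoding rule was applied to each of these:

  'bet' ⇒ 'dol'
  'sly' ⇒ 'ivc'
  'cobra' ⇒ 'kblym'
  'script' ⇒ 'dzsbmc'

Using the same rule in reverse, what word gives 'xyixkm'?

canyon

The output letters match the input read backwards, each shifted +10: bet reversed is teb. Read the word backwards and shift each letter +10.
Reversing it on xyixkm: shift back: x−10=n, y−10=o, i−10=y, x−10=n, k−10=a, m−10=c → noynac; then reverse → canyon.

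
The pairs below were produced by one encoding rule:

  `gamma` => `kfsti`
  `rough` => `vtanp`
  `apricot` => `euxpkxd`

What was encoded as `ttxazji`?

portray

In gamma: g→k is +4, a→f is +5, m→s is +6, m→t is +7 — the shift increases by 1 each position. Each letter shifts forward by (position + 4), i.e. 4, 5, 6, … — the shift grows by one for each successive letter.
Reversing it on ttxazji: t−4=p, t−5=o, x−6=r, a−7=t, z−8=r, j−9=a, i−10=y.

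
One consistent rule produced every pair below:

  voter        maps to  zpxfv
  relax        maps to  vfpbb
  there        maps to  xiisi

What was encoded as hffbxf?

debate

The shifts repeat in a cycle of length 2: positions 0,1,… shift by +4, +1, then the pattern repeats.
Reversing it on hffbxf: h−4=d, f−1=e, f−4=b, b−1=a, x−4=t, f−1=e.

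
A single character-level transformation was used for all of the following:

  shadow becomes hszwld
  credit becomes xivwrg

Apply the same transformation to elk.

Each pair mirrors across the alphabet (s↔h, h↔s, a↔z): positions sum to 25. This is the alphabet-reversal cipher (Atbash): a becomes z, b becomes y, etc.
For elk: e↔v, l↔o, k↔p.

vop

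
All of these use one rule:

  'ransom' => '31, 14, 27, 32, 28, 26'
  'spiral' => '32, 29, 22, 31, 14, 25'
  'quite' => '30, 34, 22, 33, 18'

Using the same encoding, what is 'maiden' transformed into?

26, 14, 22, 17, 18, 27

r is letter #18 and maps to 31: an offset of 13. Letters become their 1-based position plus 13 (so a→14, b→15, …).
For maiden: m=13→26, a=1→14, i=9→22, d=4→17, e=5→18, n=14→27.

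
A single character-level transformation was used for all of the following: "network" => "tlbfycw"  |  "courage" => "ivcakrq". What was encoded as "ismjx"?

In network: n→t is +6, e→l is +7, t→b is +8, w→f is +9 — the shift increases by 1 each position. Letter i (0-indexed) is shifted by i+6, so successive shifts are 6, 7, 8, ….
Reversing it on ismjx: i−6=c, s−7=l, m−8=e, j−9=a, x−10=n.

clean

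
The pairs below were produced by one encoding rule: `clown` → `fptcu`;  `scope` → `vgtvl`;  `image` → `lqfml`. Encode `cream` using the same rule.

fvjgt

In clown: c→f is +3, l→p is +4, o→t is +5, w→c is +6 — the shift increases by 1 each position. Each letter shifts forward by (position + 3), i.e. 3, 4, 5, … — the shift grows by one for each successive letter.
Applying it to cream: c+3=f, r+4=v, e+5=j, a+6=g, m+7=t.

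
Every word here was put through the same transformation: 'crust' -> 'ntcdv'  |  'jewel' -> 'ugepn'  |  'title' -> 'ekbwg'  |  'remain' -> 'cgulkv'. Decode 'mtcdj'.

brush

The shifts repeat in a cycle of length 3: positions 0,1,… shift by +11, +2, +8, then the pattern repeats.
Reversing it on mtcdj: m−11=b, t−2=r, c−8=u, d−11=s, j−2=h.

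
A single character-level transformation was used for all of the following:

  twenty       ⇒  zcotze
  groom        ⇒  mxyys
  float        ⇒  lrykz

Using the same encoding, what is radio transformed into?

xkjsy

The shift depends on letter class: consonant t→z is +6, but vowel e→o is +10. Two shifts are in play — +10 for a/e/i/o/u, +6 for every other letter.
For radio: r(cons)+6=x, a(vowel)+10=k, d(cons)+6=j, i(vowel)+10=s, o(vowel)+10=y.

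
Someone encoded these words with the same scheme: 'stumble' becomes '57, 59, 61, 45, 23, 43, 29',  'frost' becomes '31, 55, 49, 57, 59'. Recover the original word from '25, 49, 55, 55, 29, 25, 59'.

With a=1..z=26, the number is 2·pos + 19.
Reversing it on 25, 49, 55, 55, 29, 25, 59: 25→(25−19)÷2=3=c, 49→(49−19)÷2=15=o, 55→(55−19)÷2=18=r, 55→(55−19)÷2=18=r, 29→(29−19)÷2=5=e, 25→(25−19)÷2=3=c, 59→(59−19)÷2=20=t.

correct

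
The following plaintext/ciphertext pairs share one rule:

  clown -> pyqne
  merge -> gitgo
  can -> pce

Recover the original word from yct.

raw

Read the word backwards and shift each letter +2.
Undoing it on yct: shift back: y−2=w, c−2=a, t−2=r → war; then reverse → raw.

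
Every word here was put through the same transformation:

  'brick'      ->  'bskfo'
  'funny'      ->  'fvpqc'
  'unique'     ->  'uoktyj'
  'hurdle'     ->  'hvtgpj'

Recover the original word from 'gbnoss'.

gallon

In brick: b→b is +0, r→s is +1, i→k is +2, c→f is +3 — the shift increases by 1 each position. Each letter shifts forward by its position index (0, 1, 2, …) — the shift grows by one for each successive letter.
Decoding gbnoss: g−0=g, b−1=a, n−2=l, o−3=l, s−4=o, s−5=n.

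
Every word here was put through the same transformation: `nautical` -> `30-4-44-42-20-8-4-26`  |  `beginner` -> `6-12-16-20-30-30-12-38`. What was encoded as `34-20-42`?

pit

n(#14)→30 and a(#1)→4: differences scale by 2, so n = 2·pos + 2. Each letter becomes 2×(its alphabet position, a=1..z=26) + 2.
Undoing it on 34-20-42: 34→(34−2)÷2=16=p, 20→(20−2)÷2=9=i, 42→(42−2)÷2=20=t.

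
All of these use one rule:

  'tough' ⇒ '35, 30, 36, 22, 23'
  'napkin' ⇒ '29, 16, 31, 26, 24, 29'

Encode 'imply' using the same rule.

24, 28, 31, 27, 40

t is letter #20 and maps to 35: an offset of 15. Each letter is replaced by its alphabet position (a=1..z=26) + 15.
For imply: i=9→24, m=13→28, p=16→31, l=12→27, y=25→40.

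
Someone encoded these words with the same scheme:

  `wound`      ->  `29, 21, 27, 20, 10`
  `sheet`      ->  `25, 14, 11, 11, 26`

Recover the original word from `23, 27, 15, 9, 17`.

quick

Each letter is replaced by its alphabet position (a=1..z=26) + 6.
Decoding 23, 27, 15, 9, 17: 23→(23−6)÷1=17=q, 27→(27−6)÷1=21=u, 15→(15−6)÷1=9=i, 9→(9−6)÷1=3=c, 17→(17−6)÷1=11=k.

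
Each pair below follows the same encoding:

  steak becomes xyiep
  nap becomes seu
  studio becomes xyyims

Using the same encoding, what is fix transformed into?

The shift depends on letter class: consonant s→x is +5, but vowel e→i is +4. Vowels shift forward by 4 and consonants shift forward by 5.
Applying it to fix: f(cons)+5=k, i(vowel)+4=m, x(cons)+5=c.

kmc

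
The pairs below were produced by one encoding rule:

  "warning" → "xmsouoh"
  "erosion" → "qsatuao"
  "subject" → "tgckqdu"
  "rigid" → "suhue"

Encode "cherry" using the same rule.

Two shifts are in play — +12 for a/e/i/o/u, +1 for every other letter.
On cherry: c(cons)+1=d, h(cons)+1=i, e(vowel)+12=q, r(cons)+1=s, r(cons)+1=s, y(cons)+1=z.

diqssz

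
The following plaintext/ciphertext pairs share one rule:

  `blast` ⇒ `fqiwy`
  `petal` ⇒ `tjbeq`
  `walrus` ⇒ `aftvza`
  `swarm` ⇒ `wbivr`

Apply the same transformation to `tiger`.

It's a Vigenère-style cipher with numeric key [4,5,8]: position i shifts by key[i mod 3].
Applying it to tiger: t+4=x, i+5=n, g+8=o, e+4=i, r+5=w.

xnoiw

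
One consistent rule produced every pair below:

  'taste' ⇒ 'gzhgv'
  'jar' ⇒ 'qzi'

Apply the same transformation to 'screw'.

Each pair mirrors across the alphabet (t↔g, a↔z, s↔h): positions sum to 25. This is the alphabet-reversal cipher (Atbash): a becomes z, b becomes y, etc.
For screw: s↔h, c↔x, r↔i, e↔v, w↔d.

hxivd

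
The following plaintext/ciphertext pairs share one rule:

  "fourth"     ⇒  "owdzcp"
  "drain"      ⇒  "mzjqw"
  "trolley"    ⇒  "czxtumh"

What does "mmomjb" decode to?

defeat

Shifts by position in fourth: pos 0: f→o (+9), pos 1: o→w (+8), pos 2: u→d (+9), pos 3: r→z (+8) — repeating every 2. The shifts repeat in a cycle of length 2: positions 0,1,… shift by +9, +8, then the pattern repeats.
Decoding mmomjb: m−9=d, m−8=e, o−9=f, m−8=e, j−9=a, b−8=t.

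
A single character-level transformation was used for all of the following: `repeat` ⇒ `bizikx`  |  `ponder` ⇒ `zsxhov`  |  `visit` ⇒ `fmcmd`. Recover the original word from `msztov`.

The shifts repeat in a cycle of length 2: positions 0,1,… shift by +10, +4, then the pattern repeats.
Reversing it on msztov: m−10=c, s−4=o, z−10=p, t−4=p, o−10=e, v−4=r.

copper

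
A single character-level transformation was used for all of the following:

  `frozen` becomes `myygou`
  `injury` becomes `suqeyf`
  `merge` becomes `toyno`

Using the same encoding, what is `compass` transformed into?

jytwkzz

The shift depends on letter class: consonant f→m is +7, but vowel o→y is +10. The rule splits by letter class: vowels +10, consonants +7.
For compass: c(cons)+7=j, o(vowel)+10=y, m(cons)+7=t, p(cons)+7=w, a(vowel)+10=k, s(cons)+7=z, s(cons)+7=z.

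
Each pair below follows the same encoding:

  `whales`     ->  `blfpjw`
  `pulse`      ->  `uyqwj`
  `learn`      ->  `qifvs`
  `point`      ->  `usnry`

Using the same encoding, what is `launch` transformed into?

qezrhl

Shifts by position in whales: pos 0: w→b (+5), pos 1: h→l (+4), pos 2: a→f (+5), pos 3: l→p (+4) — repeating every 2. It's a Vigenère-style cipher with numeric key [5,4]: position i shifts by key[i mod 2].
On launch: l+5=q, a+4=e, u+5=z, n+4=r, c+5=h, h+4=l.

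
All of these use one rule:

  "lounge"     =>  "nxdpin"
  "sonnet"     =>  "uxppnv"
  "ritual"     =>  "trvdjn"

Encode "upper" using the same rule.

drrnt

Vowels shift forward by 9 and consonants shift forward by 2.
On upper: u(vowel)+9=d, p(cons)+2=r, p(cons)+2=r, e(vowel)+9=n, r(cons)+2=t.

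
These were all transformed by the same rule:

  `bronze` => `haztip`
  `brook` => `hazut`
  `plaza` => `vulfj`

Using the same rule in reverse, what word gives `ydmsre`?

The shifts repeat in a cycle of length 3: positions 0,1,… shift by +6, +9, +11, then the pattern repeats.
Decoding ydmsre: y−6=s, d−9=u, m−11=b, s−6=m, r−9=i, e−11=t.

submit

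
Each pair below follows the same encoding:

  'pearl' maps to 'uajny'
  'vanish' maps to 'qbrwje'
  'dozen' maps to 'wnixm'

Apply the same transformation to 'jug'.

pds

The output letters match the input read backwards, each shifted +9: pearl reversed is lraep. The word is reversed, then every letter is shifted forward by 9.
Applying it to jug: reverse → guj; then shift: g+9=p, u+9=d, j+9=s.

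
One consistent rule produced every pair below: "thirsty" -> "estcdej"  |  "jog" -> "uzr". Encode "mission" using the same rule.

xtddtzy

It's a constant shift of +11 (ROT11).
On mission: m+11=x, i+11=t, s+11=d, s+11=d, i+11=t, o+11=z, n+11=y.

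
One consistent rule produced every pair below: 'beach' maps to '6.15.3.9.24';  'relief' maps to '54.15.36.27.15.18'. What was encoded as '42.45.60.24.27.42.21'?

b(#2)→6 and e(#5)→15: differences scale by 3, so n = 3·pos + 0. Each letter becomes 3×(its alphabet position, a=1..z=26).
Undoing it on 42.45.60.24.27.42.21: 42→(42−0)÷3=14=n, 45→(45−0)÷3=15=o, 60→(60−0)÷3=20=t, 24→(24−0)÷3=8=h, 27→(27−0)÷3=9=i, 42→(42−0)÷3=14=n, 21→(21−0)÷3=7=g.

nothing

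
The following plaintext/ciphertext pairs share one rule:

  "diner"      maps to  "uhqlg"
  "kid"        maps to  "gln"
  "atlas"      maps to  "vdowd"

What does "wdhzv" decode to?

Read the word backwards and shift each letter +3.
Reversing it on wdhzv: shift back: w−3=t, d−3=a, h−3=e, z−3=w, v−3=s → taews; then reverse → sweat.

sweat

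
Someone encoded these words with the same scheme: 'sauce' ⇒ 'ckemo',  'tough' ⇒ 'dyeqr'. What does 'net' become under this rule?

xod

Compare letters: s→c is +10, a→k is +10, u→e is +10 — a constant shift. Each letter is shifted forward by 10 in the alphabet (a Caesar shift of +10).
For net: n+10=x, e+10=o, t+10=d.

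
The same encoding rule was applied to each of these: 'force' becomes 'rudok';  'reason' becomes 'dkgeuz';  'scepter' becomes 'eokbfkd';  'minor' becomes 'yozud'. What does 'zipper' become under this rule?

Two shifts are in play — +6 for a/e/i/o/u, +12 for every other letter.
On zipper: z(cons)+12=l, i(vowel)+6=o, p(cons)+12=b, p(cons)+12=b, e(vowel)+6=k, r(cons)+12=d.

lobbkd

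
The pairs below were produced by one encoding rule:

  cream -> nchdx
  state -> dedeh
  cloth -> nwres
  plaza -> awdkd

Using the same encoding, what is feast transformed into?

Two shifts are in play — +3 for a/e/i/o/u, +11 for every other letter.
Applying it to feast: f(cons)+11=q, e(vowel)+3=h, a(vowel)+3=d, s(cons)+11=d, t(cons)+11=e.

qhdde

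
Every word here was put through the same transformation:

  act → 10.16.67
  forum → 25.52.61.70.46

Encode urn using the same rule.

The formula is n = 3×(alphabet index, a=1) + 7.
For urn: u=21→70, r=18→61, n=14→49.

70.61.49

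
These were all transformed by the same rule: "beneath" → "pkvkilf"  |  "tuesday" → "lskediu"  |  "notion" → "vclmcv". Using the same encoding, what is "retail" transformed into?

xklimh

b(1)→p(15) and e(4)→k(10) fit y≡7x+8 (mod 26); the inverse of 7 mod 26 is 15. Each letter's alphabet position (a=0..z=25) is mapped through 7·x+8 mod 26 — an affine cipher.
On retail: r(17)→7·17+8≡23=x; e(4)→7·4+8≡10=k; t(19)→7·19+8≡11=l; a(0)→7·0+8≡8=i; i(8)→7·8+8≡12=m; l(11)→7·11+8≡7=h (all mod 26).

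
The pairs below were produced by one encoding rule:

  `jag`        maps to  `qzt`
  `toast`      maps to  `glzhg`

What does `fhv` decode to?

Each pair mirrors across the alphabet (j↔q, a↔z, g↔t): positions sum to 25. Each letter is replaced by its mirror in the alphabet: a↔z, b↔y, c↔x, and so on (the Atbash cipher).
Undoing it on fhv: f↔u, h↔s, v↔e.

use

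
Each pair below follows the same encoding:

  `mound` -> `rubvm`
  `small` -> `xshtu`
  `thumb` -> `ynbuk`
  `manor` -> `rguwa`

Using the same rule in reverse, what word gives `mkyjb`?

herbs

In mound: m→r is +5, o→u is +6, u→b is +7, n→v is +8 — the shift increases by 1 each position. Each letter shifts forward by (position + 5), i.e. 5, 6, 7, … — the shift grows by one for each successive letter.
Decoding mkyjb: m−5=h, k−6=e, y−7=r, j−8=b, b−9=s.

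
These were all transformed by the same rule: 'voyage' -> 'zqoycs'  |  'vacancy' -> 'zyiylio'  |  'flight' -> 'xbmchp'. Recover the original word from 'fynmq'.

radio

v(21)→z(25) and o(14)→q(16) fit y≡5x+24 (mod 26); the inverse of 5 mod 26 is 21. Each letter's alphabet position (a=0..z=25) is mapped through 5·x+24 mod 26 — an affine cipher.
Decoding fynmq: f(5)→21·(5−24)≡17=r; y(24)→21·(24−24)≡0=a; n(13)→21·(13−24)≡3=d; m(12)→21·(12−24)≡8=i; q(16)→21·(16−24)≡14=o (all mod 26).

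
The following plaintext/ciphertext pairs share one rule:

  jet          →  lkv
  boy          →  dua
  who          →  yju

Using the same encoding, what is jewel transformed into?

lkykn

The shift depends on letter class: consonant j→l is +2, but vowel e→k is +6. The rule splits by letter class: vowels +6, consonants +2.
Applying it to jewel: j(cons)+2=l, e(vowel)+6=k, w(cons)+2=y, e(vowel)+6=k, l(cons)+2=n.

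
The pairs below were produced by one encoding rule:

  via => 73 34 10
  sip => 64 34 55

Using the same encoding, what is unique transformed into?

v(#22)→73 and i(#9)→34: differences scale by 3, so n = 3·pos + 7. The formula is n = 3×(alphabet index, a=1) + 7.
For unique: u=21→70, n=14→49, i=9→34, q=17→58, u=21→70, e=5→22.

70 49 34 58 70 22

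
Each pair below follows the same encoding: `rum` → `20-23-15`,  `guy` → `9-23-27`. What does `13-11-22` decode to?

kit

r is letter #18 and maps to 20: an offset of 2. The number is (letter's place in the alphabet, a=1) + 2.
Undoing it on 13-11-22: 13→(13−2)÷1=11=k, 11→(11−2)÷1=9=i, 22→(22−2)÷1=20=t.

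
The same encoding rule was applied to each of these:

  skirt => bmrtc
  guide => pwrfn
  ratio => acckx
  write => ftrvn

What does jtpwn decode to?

argue

Shifts by position in skirt: pos 0: s→b (+9), pos 1: k→m (+2), pos 2: i→r (+9), pos 3: r→t (+2) — repeating every 2. The shifts repeat in a cycle of length 2: positions 0,1,… shift by +9, +2, then the pattern repeats.
Decoding jtpwn: j−9=a, t−2=r, p−9=g, w−2=u, n−9=e.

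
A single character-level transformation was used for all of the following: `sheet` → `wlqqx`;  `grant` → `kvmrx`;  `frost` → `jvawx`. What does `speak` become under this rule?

The shift depends on letter class: consonant s→w is +4, but vowel e→q is +12. Two shifts are in play — +12 for a/e/i/o/u, +4 for every other letter.
For speak: s(cons)+4=w, p(cons)+4=t, e(vowel)+12=q, a(vowel)+12=m, k(cons)+4=o.

wtqmo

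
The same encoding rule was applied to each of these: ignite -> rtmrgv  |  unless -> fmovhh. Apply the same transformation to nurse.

mfihv

Each pair mirrors across the alphabet (i↔r, g↔t, n↔m): positions sum to 25. This is the alphabet-reversal cipher (Atbash): a becomes z, b becomes y, etc.
On nurse: n↔m, u↔f, r↔i, s↔h, e↔v.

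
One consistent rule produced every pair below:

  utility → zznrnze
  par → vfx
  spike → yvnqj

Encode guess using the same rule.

mzjyy

Two shifts are in play — +5 for a/e/i/o/u, +6 for every other letter.
On guess: g(cons)+6=m, u(vowel)+5=z, e(vowel)+5=j, s(cons)+6=y, s(cons)+6=y.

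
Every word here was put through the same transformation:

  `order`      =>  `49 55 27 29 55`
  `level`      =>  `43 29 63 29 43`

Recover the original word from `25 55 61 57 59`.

o(#15)→49 and r(#18)→55: differences scale by 2, so n = 2·pos + 19. Each letter becomes 2×(its alphabet position, a=1..z=26) + 19.
Undoing it on 25 55 61 57 59: 25→(25−19)÷2=3=c, 55→(55−19)÷2=18=r, 61→(61−19)÷2=21=u, 57→(57−19)÷2=19=s, 59→(59−19)÷2=20=t.

crust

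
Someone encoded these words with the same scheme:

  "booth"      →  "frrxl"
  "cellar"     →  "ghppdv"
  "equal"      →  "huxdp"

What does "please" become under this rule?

tphdwh

The shift depends on letter class: consonant b→f is +4, but vowel o→r is +3. Vowels shift forward by 3 and consonants shift forward by 4.
On please: p(cons)+4=t, l(cons)+4=p, e(vowel)+3=h, a(vowel)+3=d, s(cons)+4=w, e(vowel)+3=h.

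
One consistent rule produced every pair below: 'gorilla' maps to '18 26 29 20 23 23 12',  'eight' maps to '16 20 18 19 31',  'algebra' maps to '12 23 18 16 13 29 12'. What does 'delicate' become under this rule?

g is letter #7 and maps to 18: an offset of 11. Letters become their 1-based position plus 11 (so a→12, b→13, …).
Applying it to delicate: d=4→15, e=5→16, l=12→23, i=9→20, c=3→14, a=1→12, t=20→31, e=5→16.

15 16 23 20 14 12 31 16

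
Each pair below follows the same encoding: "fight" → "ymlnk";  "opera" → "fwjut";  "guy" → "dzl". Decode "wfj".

ear

The output letters match the input read backwards, each shifted +5: fight reversed is thgif. Two steps: reverse the string, then apply a Caesar shift of +5.
Reversing it on wfj: shift back: w−5=r, f−5=a, j−5=e → rae; then reverse → ear.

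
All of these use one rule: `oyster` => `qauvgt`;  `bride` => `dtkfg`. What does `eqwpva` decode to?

county

Compare letters: o→q is +2, y→a is +2, s→u is +2 — a constant shift. It's a constant shift of +2 (ROT2).
Undoing it on eqwpva: e−2=c, q−2=o, w−2=u, p−2=n, v−2=t, a−2=y.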